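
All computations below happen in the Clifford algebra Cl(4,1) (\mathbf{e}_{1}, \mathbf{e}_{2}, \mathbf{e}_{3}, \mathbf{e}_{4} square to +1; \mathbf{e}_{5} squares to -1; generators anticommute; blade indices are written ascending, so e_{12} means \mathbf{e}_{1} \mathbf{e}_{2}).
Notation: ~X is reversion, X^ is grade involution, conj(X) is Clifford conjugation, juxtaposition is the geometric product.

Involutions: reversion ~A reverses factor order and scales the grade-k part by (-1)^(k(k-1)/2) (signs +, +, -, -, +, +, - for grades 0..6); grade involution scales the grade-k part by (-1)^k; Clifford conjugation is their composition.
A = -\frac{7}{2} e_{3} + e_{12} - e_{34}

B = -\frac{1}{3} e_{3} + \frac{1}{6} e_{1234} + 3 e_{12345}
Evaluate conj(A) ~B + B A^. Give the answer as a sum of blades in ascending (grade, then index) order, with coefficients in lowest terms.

first term: -\frac{7}{6} + \frac{1}{3} e_{4} - \frac{1}{6} e_{12} + \frac{1}{6} e_{34} + \frac{1}{3} e_{123} + \frac{7}{12} e_{124} - 3 e_{125} + 3 e_{345} + \frac{21}{2} e_{1245}
second term: -\frac{7}{6} + \frac{1}{3} e_{4} + \frac{1}{6} e_{12} - \frac{1}{6} e_{34} - \frac{1}{3} e_{123} - \frac{7}{12} e_{124} + 3 e_{125} - 3 e_{345} + \frac{21}{2} e_{1245}
Answer: -\frac{7}{3} + \frac{2}{3} e_{4} + 21 e_{1245}


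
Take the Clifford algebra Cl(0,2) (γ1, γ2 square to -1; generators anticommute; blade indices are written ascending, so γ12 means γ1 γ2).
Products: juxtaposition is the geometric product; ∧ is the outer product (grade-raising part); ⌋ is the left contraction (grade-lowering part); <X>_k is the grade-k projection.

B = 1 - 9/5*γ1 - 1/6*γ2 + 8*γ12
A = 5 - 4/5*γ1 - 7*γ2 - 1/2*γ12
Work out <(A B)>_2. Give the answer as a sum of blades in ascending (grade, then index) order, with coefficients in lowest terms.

step 1: 959/150 - 3953/60*γ1 - 8/15*γ2 + 811/30*γ12
step 2: 811/30*γ12
Answer: 811/30*γ12


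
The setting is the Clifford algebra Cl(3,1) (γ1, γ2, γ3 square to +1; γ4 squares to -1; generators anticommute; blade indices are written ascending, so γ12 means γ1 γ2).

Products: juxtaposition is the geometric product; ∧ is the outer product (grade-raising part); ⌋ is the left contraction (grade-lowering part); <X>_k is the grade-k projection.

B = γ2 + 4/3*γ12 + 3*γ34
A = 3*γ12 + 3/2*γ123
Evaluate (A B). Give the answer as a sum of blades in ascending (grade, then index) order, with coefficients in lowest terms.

step 1: -4 + 3*γ1 - 2*γ3 - 3/2*γ13 + 9/2*γ124 + 9*γ1234
Answer: -4 + 3*γ1 - 2*γ3 - 3/2*γ13 + 9/2*γ124 + 9*γ1234


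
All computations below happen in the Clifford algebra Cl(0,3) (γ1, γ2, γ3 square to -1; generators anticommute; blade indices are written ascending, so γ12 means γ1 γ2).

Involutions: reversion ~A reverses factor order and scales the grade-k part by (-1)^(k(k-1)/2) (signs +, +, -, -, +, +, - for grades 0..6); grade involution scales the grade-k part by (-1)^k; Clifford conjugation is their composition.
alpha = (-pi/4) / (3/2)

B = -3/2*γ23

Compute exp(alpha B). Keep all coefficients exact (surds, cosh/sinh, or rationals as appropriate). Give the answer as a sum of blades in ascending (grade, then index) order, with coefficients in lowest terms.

B^2 = (-3/2)^2*(γ23)^2 = 9/4*(-1) = -9/4 (a basis 2-blade squares to minus the product of its generators' squares).
B^2 = -9/4 — B^2 < 0, so the exponential closes trigonometrically: l = 3/2, alpha*l = -pi/4, so exp(alpha B) = cos(-pi/4) + (sin(-pi/4)/(3/2))*B = sqrt(2)/2 + (-sqrt(2)/3)*B.
Answer: sqrt(2)/2 + sqrt(2)/2*γ23


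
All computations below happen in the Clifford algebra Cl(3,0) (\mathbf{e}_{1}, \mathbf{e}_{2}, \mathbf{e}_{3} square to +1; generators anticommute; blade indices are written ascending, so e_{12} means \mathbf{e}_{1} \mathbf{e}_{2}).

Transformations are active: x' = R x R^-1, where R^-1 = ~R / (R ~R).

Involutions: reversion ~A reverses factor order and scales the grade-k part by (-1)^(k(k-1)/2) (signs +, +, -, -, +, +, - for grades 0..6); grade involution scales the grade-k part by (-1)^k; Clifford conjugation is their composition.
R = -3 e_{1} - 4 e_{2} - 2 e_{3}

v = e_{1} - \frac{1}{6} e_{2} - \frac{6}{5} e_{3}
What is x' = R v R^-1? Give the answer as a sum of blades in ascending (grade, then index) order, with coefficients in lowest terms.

~R = -3 e_{1} - 4 e_{2} - 2 e_{3}, and R ~R = 29, so R^-1 = ~R / (29).
R v = \frac{1}{15} + \frac{9}{2} e_{12} + \frac{28}{5} e_{13} + \frac{67}{15} e_{23}
Answer: -\frac{147}{145} e_{1} + \frac{43}{290} e_{2} + \frac{518}{435} e_{3}


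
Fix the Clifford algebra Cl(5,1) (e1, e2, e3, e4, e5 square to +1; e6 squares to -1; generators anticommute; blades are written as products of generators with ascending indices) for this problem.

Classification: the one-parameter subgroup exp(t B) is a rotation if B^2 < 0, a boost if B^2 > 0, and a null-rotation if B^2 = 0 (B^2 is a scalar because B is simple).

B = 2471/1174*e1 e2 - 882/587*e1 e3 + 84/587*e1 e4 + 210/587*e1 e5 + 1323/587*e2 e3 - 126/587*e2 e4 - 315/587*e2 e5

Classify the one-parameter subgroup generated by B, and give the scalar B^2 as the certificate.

B^2 term by term: the squares give (2471/1174)^2*(e1 e2)^2 + (-882/587)^2*(e1 e3)^2 + (84/587)^2*(e1 e4)^2 + (210/587)^2*(e1 e5)^2 + (1323/587)^2*(e2 e3)^2 + (-126/587)^2*(e2 e4)^2 + (-315/587)^2*(e2 e5)^2 = 6105841/1378276*(-1) + 777924/344569*(-1) + 7056/344569*(-1) + 44100/344569*(-1) + 1750329/344569*(-1) + 15876/344569*(-1) + 99225/344569*(-1) = -49/4 (each basis 2-blade squares to minus the product of its generators' squares); cross terms between blades sharing an index anticommute and cancel; the commuting (index-disjoint) pairs give grade-4 terms 2*c*c'*(blade product), which cancel blade by blade — e1 e2 e3 e4: -222264/344569 + 222264/344569 = 0; e1 e2 e3 e5: -555660/344569 + 555660/344569 = 0; e1 e2 e4 e5: 52920/344569 - 52920/344569 = 0 — confirming B is simple. So B^2 = -49/4.
Answer: rotation, certificate B^2 = -49/4. Key observation: B^2 = -49/4 is a conjugation invariant, so its sign decides the class regardless of the surface form of B.


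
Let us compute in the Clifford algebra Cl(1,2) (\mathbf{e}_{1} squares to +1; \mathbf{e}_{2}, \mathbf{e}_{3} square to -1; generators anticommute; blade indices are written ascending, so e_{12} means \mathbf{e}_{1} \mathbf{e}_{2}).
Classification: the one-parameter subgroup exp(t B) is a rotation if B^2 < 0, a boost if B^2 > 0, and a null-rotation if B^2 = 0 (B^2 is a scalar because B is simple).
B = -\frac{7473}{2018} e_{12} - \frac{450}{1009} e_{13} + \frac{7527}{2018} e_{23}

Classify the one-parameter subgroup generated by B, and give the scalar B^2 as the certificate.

B^2 term by term: the squares give (-\frac{7473}{2018})^2*(e_{12})^2 + (-\frac{450}{1009})^2*(e_{13})^2 + (\frac{7527}{2018})^2*(e_{23})^2 = \frac{55845729}{4072324}*(+1) + \frac{202500}{1018081}*(+1) + \frac{56655729}{4072324}*(-1) = 0 (each basis 2-blade squares to minus the product of its generators' squares); cross terms between blades sharing an index anticommute and cancel. So B^2 = 0.
Answer: null-rotation, certificate B^2 = 0. One invariant decides it: the square 0 survives every conjugation, and its sign is exactly the classification.


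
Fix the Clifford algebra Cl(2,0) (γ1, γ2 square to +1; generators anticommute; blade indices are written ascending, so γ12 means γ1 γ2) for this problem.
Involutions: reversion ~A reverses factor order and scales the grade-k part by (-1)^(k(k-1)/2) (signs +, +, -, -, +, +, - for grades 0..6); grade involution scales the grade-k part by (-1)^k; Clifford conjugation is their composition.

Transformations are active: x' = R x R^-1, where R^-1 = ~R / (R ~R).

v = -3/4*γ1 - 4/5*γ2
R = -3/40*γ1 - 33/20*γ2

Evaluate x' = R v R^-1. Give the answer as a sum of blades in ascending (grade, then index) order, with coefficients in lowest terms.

~R = -3/40*γ1 - 33/20*γ2, and R ~R = 873/320, so R^-1 = ~R / (873/320).
R v = 1101/800 - 471/400*γ12
Answer: 6541/9700*γ1 - 2097/2425*γ2


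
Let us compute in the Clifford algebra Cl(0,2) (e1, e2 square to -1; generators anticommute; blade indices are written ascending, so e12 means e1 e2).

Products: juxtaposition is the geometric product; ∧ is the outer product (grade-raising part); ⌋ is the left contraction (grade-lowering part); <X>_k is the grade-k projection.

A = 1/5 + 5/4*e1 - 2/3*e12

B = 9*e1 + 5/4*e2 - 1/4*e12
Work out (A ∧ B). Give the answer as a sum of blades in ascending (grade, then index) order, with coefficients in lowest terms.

step 1: 9/5*e1 + 1/4*e2 + 121/80*e12
Answer: 9/5*e1 + 1/4*e2 + 121/80*e12


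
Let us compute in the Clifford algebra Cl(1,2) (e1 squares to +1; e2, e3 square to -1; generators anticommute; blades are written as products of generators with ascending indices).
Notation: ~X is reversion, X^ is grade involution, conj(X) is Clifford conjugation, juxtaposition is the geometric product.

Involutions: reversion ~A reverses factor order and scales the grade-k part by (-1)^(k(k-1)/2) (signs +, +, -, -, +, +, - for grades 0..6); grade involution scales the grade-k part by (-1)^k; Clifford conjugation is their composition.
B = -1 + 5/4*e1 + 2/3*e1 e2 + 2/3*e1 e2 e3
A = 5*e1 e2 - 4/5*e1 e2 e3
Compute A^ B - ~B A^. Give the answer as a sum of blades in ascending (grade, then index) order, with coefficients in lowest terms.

first term: 14/5 - 25/4*e2 + 58/15*e3 - 5*e1 e2 + e2 e3 - 4/5*e1 e2 e3
second term: -14/5 + 25/4*e2 - 58/15*e3 - 5*e1 e2 + e2 e3 - 4/5*e1 e2 e3
Answer: 28/5 - 25/2*e2 + 116/15*e3


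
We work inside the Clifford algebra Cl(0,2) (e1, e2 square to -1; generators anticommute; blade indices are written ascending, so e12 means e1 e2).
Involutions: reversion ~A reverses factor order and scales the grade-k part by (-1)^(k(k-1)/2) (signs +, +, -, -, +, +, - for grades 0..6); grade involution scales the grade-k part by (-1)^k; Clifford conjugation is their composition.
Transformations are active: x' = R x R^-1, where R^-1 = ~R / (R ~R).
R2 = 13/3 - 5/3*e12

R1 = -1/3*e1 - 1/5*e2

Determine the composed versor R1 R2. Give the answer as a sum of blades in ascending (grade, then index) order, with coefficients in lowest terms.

Distribute over the terms of R1 (each basis-blade product reordered to ascending indices, repeated generators contracted through their squares):
(-1/3*e1) R2 = -13/9*e1 - 5/9*e2
(-1/5*e2) R2 = 1/3*e1 - 13/15*e2
Summing the partial products and collecting blades:
Answer: -10/9*e1 - 64/45*e2


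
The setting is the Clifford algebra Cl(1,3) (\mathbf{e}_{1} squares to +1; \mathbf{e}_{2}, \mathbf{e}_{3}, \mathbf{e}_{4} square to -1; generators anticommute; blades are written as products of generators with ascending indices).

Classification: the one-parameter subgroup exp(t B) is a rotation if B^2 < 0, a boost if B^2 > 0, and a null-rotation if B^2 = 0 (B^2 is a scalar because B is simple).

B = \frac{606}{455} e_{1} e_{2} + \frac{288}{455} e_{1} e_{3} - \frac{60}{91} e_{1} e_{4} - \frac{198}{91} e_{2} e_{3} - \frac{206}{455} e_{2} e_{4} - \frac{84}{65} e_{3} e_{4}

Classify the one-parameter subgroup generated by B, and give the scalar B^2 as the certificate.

B^2 term by term: the squares give (\frac{606}{455})^2*(e_{1} e_{2})^2 + (\frac{288}{455})^2*(e_{1} e_{3})^2 + (-\frac{60}{91})^2*(e_{1} e_{4})^2 + (-\frac{198}{91})^2*(e_{2} e_{3})^2 + (-\frac{206}{455})^2*(e_{2} e_{4})^2 + (-\frac{84}{65})^2*(e_{3} e_{4})^2 = \frac{367236}{207025}*(+1) + \frac{82944}{207025}*(+1) + \frac{3600}{8281}*(+1) + \frac{39204}{8281}*(-1) + \frac{42436}{207025}*(-1) + \frac{7056}{4225}*(-1) = -4 (each basis 2-blade squares to minus the product of its generators' squares); cross terms between blades sharing an index anticommute and cancel; the commuting (index-disjoint) pairs give grade-4 terms 2*c*c'*(blade product), which cancel blade by blade — e_{1} e_{2} e_{3} e_{4}: -\frac{14544}{4225} + \frac{118656}{207025} + \frac{23760}{8281} = 0 — confirming B is simple. So B^2 = -4.
Answer: rotation, certificate B^2 = -4. Check the certificate: B^2 = -4, and that sign is decisive whatever form B takes.


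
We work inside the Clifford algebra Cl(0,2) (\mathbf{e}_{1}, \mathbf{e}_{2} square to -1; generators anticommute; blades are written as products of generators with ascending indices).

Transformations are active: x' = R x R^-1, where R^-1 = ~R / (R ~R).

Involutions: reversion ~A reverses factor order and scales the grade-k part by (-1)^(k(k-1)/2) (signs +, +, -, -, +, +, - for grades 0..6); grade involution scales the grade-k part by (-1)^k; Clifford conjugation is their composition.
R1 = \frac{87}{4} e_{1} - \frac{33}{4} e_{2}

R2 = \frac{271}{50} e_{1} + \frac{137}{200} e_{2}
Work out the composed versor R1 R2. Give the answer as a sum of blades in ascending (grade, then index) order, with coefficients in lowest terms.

Distribute over the terms of R1 (each basis-blade product reordered to ascending indices, repeated generators contracted through their squares):
(\frac{87}{4} e_{1}) R2 = -\frac{23577}{200} + \frac{11919}{800} e_{1} e_{2}
(-\frac{33}{4} e_{2}) R2 = \frac{4521}{800} + \frac{8943}{200} e_{1} e_{2}
Summing the partial products and collecting blades:
Answer: -\frac{89787}{800} + \frac{47691}{800} e_{1} e_{2}


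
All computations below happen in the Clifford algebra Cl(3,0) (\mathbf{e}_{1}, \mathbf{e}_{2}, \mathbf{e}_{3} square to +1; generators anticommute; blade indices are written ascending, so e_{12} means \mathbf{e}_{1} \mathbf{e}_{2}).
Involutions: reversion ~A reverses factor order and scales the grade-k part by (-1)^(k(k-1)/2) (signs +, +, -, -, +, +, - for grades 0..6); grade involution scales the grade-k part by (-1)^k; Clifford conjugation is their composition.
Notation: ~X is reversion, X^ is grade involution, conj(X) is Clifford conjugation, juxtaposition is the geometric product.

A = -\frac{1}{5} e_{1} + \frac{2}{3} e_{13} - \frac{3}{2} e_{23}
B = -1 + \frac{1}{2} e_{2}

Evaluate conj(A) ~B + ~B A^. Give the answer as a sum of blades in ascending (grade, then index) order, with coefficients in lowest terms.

first term: -\frac{1}{5} e_{1} - \frac{3}{4} e_{3} + \frac{1}{10} e_{12} + \frac{2}{3} e_{13} - \frac{3}{2} e_{23} + \frac{1}{3} e_{123}
second term: -\frac{1}{5} e_{1} - \frac{3}{4} e_{3} - \frac{1}{10} e_{12} - \frac{2}{3} e_{13} + \frac{3}{2} e_{23} - \frac{1}{3} e_{123}
Answer: -\frac{2}{5} e_{1} - \frac{3}{2} e_{3}


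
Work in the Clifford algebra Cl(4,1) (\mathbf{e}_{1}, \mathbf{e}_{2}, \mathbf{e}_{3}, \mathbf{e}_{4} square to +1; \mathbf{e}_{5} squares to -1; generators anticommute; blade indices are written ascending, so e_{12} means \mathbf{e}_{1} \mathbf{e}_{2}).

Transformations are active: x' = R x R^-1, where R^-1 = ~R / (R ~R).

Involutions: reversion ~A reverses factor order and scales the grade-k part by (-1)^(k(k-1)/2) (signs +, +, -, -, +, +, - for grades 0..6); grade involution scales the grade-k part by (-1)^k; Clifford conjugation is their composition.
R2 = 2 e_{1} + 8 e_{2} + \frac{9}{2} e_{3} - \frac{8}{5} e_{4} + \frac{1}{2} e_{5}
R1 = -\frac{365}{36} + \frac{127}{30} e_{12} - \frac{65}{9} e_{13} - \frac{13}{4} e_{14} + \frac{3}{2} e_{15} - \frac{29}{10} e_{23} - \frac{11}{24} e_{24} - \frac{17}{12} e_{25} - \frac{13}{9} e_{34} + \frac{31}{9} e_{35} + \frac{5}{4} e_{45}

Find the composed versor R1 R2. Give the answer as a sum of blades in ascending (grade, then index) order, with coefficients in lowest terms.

Distribute over the terms of R2 (each basis-blade product reordered to ascending indices, repeated generators contracted through their squares):
R1 (2 e_{1}) = -\frac{365}{18} e_{1} - \frac{127}{15} e_{2} + \frac{130}{9} e_{3} + \frac{13}{2} e_{4} - 3 e_{5} - \frac{29}{5} e_{123} - \frac{11}{12} e_{124} - \frac{17}{6} e_{125} - \frac{26}{9} e_{134} + \frac{62}{9} e_{135} + \frac{5}{2} e_{145}
R1 (8 e_{2}) = \frac{508}{15} e_{1} - \frac{730}{9} e_{2} + \frac{116}{5} e_{3} + \frac{11}{3} e_{4} + \frac{34}{3} e_{5} + \frac{520}{9} e_{123} + 26 e_{124} - 12 e_{125} - \frac{104}{9} e_{234} + \frac{248}{9} e_{235} + 10 e_{245}
R1 (\frac{9}{2} e_{3}) = -\frac{65}{2} e_{1} - \frac{261}{20} e_{2} - \frac{365}{8} e_{3} + \frac{13}{2} e_{4} - \frac{31}{2} e_{5} + \frac{381}{20} e_{123} + \frac{117}{8} e_{134} - \frac{27}{4} e_{135} + \frac{33}{16} e_{234} + \frac{51}{8} e_{235} + \frac{45}{8} e_{345}
R1 (-\frac{8}{5} e_{4}) = \frac{26}{5} e_{1} + \frac{11}{15} e_{2} + \frac{104}{45} e_{3} + \frac{146}{9} e_{4} + 2 e_{5} - \frac{508}{75} e_{124} + \frac{104}{9} e_{134} + \frac{12}{5} e_{145} + \frac{116}{25} e_{234} - \frac{34}{15} e_{245} + \frac{248}{45} e_{345}
R1 (\frac{1}{2} e_{5}) = -\frac{3}{4} e_{1} + \frac{17}{24} e_{2} - \frac{31}{18} e_{3} - \frac{5}{8} e_{4} - \frac{365}{72} e_{5} + \frac{127}{60} e_{125} - \frac{65}{18} e_{135} - \frac{13}{8} e_{145} - \frac{29}{20} e_{235} - \frac{11}{48} e_{245} - \frac{13}{18} e_{345}
Summing the partial products and collecting blades:
Answer: -\frac{2603}{180} e_{1} - \frac{36427}{360} e_{2} - \frac{887}{120} e_{3} + \frac{2323}{72} e_{4} - \frac{737}{72} e_{5} + \frac{2557}{36} e_{123} + \frac{1831}{100} e_{124} - \frac{763}{60} e_{125} + \frac{559}{24} e_{134} - \frac{125}{36} e_{135} + \frac{131}{40} e_{145} - \frac{17471}{3600} e_{234} + \frac{11693}{360} e_{235} + \frac{1801}{240} e_{245} + \frac{3749}{360} e_{345}


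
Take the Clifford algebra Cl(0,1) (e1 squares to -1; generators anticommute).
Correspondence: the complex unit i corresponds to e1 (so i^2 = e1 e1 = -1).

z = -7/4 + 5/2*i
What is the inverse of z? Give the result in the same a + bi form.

In blades: z = -7/4 + 5/2*e1.
With qbar = -7/4 - 5/2*e1 (scalar fixed, mapped units negated), z qbar = 149/16 (the sum of squared coefficients), so z^-1 = qbar / (149/16) = -28/149 - 40/149*e1; translating back:
Answer: -28/149 - 40/149*i


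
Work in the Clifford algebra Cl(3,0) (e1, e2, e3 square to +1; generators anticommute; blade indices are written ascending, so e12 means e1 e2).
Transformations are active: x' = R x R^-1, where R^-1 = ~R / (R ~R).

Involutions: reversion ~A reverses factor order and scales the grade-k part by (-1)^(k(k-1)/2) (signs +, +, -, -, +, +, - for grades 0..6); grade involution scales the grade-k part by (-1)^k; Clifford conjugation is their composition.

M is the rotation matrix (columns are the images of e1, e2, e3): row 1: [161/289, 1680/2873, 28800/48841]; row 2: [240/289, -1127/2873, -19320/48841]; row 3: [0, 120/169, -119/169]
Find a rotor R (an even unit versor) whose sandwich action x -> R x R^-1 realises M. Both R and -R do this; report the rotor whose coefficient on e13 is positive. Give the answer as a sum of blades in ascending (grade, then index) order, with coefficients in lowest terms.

Method: write R = a + b12*e12 + b13*e13 + b23*e23 with a^2 + b12^2 + b13^2 + b23^2 = 1 (so R^-1 = ~R). Expanding the columns R e_j ~R gives tr M = 4a^2 - 1 and, from the antisymmetric part, M21 - M12 = -4a*b12, M13 - M31 = 4a*b13, M32 - M23 = -4a*b23.
Here tr M = -26341/48841, so a^2 = (1 + tr M)/4 = 5625/48841 and a = ±75/221. Taking a = 75/221: M21 - M12 = 12000/48841, M13 - M31 = 28800/48841, M32 - M23 = 54000/48841, giving b12 = -40/221, b13 = 96/221, b23 = -180/221, i.e. R = 75/221 - 40/221*e12 + 96/221*e13 - 180/221*e23.
Its e13 coefficient is already positive.
Answer: 75/221 - 40/221*e12 + 96/221*e13 - 180/221*e23. Sheet selection: the two-to-one cover makes ±R indistinguishable at the matrix level (trace -26341/48841), so uniqueness comes from the required sign on e13.


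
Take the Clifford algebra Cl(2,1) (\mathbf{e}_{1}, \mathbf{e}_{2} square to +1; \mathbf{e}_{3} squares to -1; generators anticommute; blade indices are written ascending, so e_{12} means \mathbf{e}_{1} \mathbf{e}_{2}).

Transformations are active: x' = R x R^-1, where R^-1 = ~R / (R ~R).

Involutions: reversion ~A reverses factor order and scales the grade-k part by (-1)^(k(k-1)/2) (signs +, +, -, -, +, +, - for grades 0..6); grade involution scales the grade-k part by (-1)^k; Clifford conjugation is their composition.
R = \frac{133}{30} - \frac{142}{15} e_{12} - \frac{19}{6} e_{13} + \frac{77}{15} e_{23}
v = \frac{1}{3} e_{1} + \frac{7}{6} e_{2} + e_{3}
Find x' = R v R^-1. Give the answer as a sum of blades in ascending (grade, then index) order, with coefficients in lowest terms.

~R = \frac{133}{30} + \frac{142}{15} e_{12} + \frac{19}{6} e_{13} - \frac{77}{15} e_{23}, and R ~R = \frac{5467}{75}, so R^-1 = ~R / (\frac{5467}{75}).
R v = -\frac{32}{5} e_{1} + \frac{115}{36} e_{2} - \frac{1}{2} e_{3} - \frac{731}{180} e_{123}
Answer: -\frac{7589}{14058} e_{1} - \frac{13949}{32802} e_{2} - \frac{589}{98406} e_{3}


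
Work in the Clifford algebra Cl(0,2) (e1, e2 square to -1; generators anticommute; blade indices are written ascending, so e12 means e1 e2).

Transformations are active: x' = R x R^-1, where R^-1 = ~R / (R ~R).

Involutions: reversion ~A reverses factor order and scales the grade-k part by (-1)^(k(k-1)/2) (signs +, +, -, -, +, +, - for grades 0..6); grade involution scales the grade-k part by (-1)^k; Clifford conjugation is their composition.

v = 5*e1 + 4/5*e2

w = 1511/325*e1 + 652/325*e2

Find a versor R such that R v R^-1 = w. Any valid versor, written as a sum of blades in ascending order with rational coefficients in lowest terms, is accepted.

Key observation: q(v) = q(w) = -641/25 (sandwiches preserve the norm), so R = v + w = 3136/325*e1 + 912/325*e2 works whenever it is invertible — the component of v along it is kept and (v - w)/2 reverses, sending v to w.
Answer: 3136/325*e1 + 912/325*e2


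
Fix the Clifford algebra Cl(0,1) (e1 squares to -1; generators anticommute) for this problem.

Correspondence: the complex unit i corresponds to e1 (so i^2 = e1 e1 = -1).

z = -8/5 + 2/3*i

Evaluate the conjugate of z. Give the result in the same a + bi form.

In blades: z = -8/5 + 2/3*e1.
Conjugation here is Clifford conjugation: the scalar is fixed and the grade-1 and grade-2 blades all flip sign, giving -8/5 - 2/3*e1; translating back:
Answer: -8/5 - 2/3*i


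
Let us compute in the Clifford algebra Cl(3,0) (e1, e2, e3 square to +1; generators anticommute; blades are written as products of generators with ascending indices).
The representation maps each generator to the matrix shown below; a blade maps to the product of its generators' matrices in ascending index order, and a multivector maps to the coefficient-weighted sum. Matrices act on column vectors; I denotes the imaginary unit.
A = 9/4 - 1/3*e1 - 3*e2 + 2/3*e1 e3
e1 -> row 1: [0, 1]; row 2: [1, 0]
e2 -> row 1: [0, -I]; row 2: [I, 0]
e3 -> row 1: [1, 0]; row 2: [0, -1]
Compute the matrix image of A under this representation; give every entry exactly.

Bivector images (products of the table entries): rho(e1 e3) = rho(e1)rho(e3) = row 1: [0, -1]; row 2: [1, 0].
M = (9/4)*1 + (-1/3)*rho(e1) + (-3)*rho(e2) + (2/3)*rho(e1 e3), summed entrywise (1 is the identity matrix):
Answer: row 1: [9/4, -1 + 3*I]; row 2: [1/3 - 3*I, 9/4]


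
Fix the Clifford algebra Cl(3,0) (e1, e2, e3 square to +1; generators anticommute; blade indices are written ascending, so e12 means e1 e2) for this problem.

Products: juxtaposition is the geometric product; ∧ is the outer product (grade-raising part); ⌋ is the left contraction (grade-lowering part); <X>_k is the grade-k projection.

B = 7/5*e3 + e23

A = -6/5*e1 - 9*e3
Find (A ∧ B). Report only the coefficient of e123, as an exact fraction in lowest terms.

step 1: -42/25*e13 - 6/5*e123
Answer: -6/5


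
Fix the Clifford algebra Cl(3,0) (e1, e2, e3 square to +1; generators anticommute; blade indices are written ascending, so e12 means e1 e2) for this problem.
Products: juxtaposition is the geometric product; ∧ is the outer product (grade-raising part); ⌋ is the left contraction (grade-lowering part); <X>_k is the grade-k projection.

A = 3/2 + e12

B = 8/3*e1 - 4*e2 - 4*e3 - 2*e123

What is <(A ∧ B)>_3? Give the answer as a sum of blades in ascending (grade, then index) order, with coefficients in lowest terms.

step 1: 4*e1 - 6*e2 - 6*e3 - 7*e123
step 2: -7*e123
Answer: -7*e123


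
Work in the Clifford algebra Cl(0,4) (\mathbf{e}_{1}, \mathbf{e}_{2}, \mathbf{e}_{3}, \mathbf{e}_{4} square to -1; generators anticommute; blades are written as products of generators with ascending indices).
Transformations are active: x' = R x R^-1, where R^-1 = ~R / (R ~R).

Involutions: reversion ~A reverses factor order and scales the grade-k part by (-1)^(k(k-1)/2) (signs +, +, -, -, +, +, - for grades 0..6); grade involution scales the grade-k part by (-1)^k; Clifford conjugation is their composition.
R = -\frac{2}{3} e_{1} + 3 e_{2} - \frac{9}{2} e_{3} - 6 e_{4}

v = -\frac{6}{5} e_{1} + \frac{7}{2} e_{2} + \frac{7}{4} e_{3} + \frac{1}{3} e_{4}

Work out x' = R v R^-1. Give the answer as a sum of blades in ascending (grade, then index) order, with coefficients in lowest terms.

~R = -\frac{2}{3} e_{1} + 3 e_{2} - \frac{9}{2} e_{3} - 6 e_{4}, and R ~R = -\frac{2365}{36}, so R^-1 = ~R / (-\frac{2365}{36}).
R v = -\frac{57}{40} + \frac{19}{15} e_{1} e_{2} - \frac{197}{30} e_{1} e_{3} - \frac{334}{45} e_{1} e_{4} + 21 e_{2} e_{3} + 22 e_{2} e_{4} + 9 e_{3} e_{4}
Answer: \frac{13848}{11825} e_{1} - \frac{79697}{23650} e_{2} - \frac{92009}{47300} e_{3} - \frac{21059}{35475} e_{4}


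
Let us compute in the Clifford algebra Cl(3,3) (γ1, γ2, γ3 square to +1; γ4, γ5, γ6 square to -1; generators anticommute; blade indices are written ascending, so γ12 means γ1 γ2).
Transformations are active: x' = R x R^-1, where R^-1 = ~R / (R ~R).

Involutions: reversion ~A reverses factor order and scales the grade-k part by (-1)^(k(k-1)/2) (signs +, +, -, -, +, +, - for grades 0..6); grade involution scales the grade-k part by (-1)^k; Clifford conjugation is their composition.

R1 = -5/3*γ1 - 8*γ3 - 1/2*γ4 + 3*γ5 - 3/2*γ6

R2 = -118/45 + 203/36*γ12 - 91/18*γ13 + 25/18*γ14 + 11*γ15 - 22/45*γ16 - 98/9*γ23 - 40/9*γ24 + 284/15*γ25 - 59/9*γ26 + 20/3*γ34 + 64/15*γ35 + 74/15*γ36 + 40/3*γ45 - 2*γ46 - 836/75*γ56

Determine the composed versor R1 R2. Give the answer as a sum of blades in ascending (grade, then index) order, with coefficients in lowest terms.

Distribute over the terms of R1 (each basis-blade product reordered to ascending indices, repeated generators contracted through their squares):
(-5/3*γ1) R2 = 118/27*γ1 - 1015/108*γ2 + 455/54*γ3 - 125/54*γ4 - 55/3*γ5 + 22/27*γ6 + 490/27*γ123 + 200/27*γ124 - 284/9*γ125 + 295/27*γ126 - 100/9*γ134 - 64/9*γ135 - 74/9*γ136 - 200/9*γ145 + 10/3*γ146 + 836/45*γ156
(-8*γ3) R2 = -364/9*γ1 - 784/9*γ2 + 944/45*γ3 - 160/3*γ4 - 512/15*γ5 - 592/15*γ6 - 406/9*γ123 + 100/9*γ134 + 88*γ135 - 176/45*γ136 - 320/9*γ234 + 2272/15*γ235 - 472/9*γ236 - 320/3*γ345 + 16*γ346 + 6688/75*γ356
(-1/2*γ4) R2 = -25/36*γ1 + 20/9*γ2 - 10/3*γ3 + 59/45*γ4 + 20/3*γ5 - γ6 - 203/72*γ124 + 91/36*γ134 + 11/2*γ145 - 11/45*γ146 + 49/9*γ234 + 142/15*γ245 - 59/18*γ246 + 32/15*γ345 + 37/15*γ346 + 418/75*γ456
(3*γ5) R2 = 33*γ1 + 284/5*γ2 + 64/5*γ3 + 40*γ4 - 118/15*γ5 + 836/25*γ6 + 203/12*γ125 - 91/6*γ135 + 25/6*γ145 + 22/15*γ156 - 98/3*γ235 - 40/3*γ245 + 59/3*γ256 + 20*γ345 - 74/5*γ356 + 6*γ456
(-3/2*γ6) R2 = 11/15*γ1 + 59/6*γ2 - 37/5*γ3 + 3*γ4 + 418/25*γ5 + 59/15*γ6 - 203/24*γ126 + 91/12*γ136 - 25/12*γ146 - 33/2*γ156 + 49/3*γ236 + 20/3*γ246 - 142/5*γ256 - 10*γ346 - 32/5*γ356 - 20*γ456
Summing the partial products and collecting blades:
Answer: -1639/540*γ1 - 14933/540*γ2 + 8497/270*γ3 - 3061/270*γ4 - 2771/75*γ5 - 1538/675*γ6 - 728/27*γ123 + 991/216*γ124 - 527/36*γ125 + 533/216*γ126 + 91/36*γ134 + 1183/18*γ135 - 91/20*γ136 - 113/9*γ145 + 181/180*γ146 + 319/90*γ156 - 271/9*γ234 + 594/5*γ235 - 325/9*γ236 - 58/15*γ245 + 61/18*γ246 - 131/15*γ256 - 1268/15*γ345 + 127/15*γ346 + 5098/75*γ356 - 632/75*γ456


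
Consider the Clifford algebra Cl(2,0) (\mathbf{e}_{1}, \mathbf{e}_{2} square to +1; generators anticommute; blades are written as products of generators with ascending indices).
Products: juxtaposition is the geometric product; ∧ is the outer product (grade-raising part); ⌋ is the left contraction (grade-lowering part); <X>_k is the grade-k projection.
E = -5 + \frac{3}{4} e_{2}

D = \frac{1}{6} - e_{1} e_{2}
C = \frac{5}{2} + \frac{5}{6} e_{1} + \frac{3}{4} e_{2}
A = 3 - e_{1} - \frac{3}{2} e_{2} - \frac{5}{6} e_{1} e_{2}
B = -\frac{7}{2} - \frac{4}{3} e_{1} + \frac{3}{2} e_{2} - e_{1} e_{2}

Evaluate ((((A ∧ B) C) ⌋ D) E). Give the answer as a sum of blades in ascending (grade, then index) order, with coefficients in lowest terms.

step 1: -\frac{21}{2} - \frac{1}{2} e_{1} + \frac{39}{4} e_{2} - \frac{43}{12} e_{1} e_{2}
step 2: -\frac{929}{48} - \frac{203}{16} e_{1} + \frac{1403}{72} e_{2} - \frac{419}{24} e_{1} e_{2}
step 3: -\frac{5957}{288} + \frac{1403}{72} e_{1} + \frac{203}{16} e_{2} + \frac{929}{48} e_{1} e_{2}
step 4: \frac{65051}{576} - \frac{47759}{576} e_{1} - \frac{30317}{384} e_{2} - \frac{2629}{32} e_{1} e_{2}
Answer: \frac{65051}{576} - \frac{47759}{576} e_{1} - \frac{30317}{384} e_{2} - \frac{2629}{32} e_{1} e_{2}


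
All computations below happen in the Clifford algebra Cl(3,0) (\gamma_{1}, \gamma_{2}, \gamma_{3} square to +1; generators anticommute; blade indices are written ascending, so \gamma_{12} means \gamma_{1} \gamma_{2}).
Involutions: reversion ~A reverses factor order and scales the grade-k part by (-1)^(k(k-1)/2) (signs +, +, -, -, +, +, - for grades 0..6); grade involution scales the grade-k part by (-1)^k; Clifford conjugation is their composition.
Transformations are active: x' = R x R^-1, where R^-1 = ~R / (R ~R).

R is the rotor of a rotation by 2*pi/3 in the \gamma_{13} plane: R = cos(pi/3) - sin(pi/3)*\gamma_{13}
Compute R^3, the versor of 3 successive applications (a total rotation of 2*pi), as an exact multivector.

The rotor phase is half the rotation angle and phases add under composition, so 3 steps in the \gamma_{13} plane accumulate phase 3*(pi/3) = \pi: R^3 = cos(\pi) - sin(\pi)*\gamma_{13}.
cos(\pi) = -1 and sin(\pi) = 0, so R^3 = -1. The total rotation 2*pi is 1 full turn, so every vector returns to itself, yet the rotor is -1, on the OTHER sheet of the double cover (an odd number of 2*pi turns).
Answer: -1


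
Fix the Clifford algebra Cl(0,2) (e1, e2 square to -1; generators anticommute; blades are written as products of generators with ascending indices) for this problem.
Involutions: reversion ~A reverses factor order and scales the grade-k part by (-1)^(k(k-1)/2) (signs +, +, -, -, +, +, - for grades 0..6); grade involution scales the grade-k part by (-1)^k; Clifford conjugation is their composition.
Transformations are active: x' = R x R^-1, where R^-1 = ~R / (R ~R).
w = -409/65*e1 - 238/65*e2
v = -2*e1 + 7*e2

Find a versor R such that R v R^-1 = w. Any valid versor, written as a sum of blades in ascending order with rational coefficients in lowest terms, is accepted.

Reasoning: v^2 = w^2 = -53 since conjugation preserves the quadratic form; R = v + w = -539/65*e1 + 217/65*e2 is then valid when invertible, keeping its own part and reversing (v - w)/2.
Answer: -539/65*e1 + 217/65*e2


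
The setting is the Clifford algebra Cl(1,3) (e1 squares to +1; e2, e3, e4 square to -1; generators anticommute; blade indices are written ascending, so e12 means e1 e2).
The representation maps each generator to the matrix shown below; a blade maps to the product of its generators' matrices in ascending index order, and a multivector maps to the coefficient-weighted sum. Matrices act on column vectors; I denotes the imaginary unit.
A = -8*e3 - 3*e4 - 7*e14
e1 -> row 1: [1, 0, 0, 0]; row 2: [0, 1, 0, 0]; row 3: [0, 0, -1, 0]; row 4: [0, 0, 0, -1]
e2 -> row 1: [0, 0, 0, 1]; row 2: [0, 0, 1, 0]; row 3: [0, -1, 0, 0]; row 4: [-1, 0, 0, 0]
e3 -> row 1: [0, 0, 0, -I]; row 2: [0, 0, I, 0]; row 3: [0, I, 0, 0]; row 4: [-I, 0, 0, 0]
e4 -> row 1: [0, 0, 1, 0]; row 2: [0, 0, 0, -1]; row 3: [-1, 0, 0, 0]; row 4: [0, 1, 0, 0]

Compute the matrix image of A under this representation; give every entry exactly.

Bivector images (products of the table entries): rho(e14) = rho(e1)rho(e4) = row 1: [0, 0, 1, 0]; row 2: [0, 0, 0, -1]; row 3: [1, 0, 0, 0]; row 4: [0, -1, 0, 0].
M = (-8)*rho(e3) + (-3)*rho(e4) + (-7)*rho(e14), summed entrywise:
Answer: row 1: [0, 0, -10, 8*I]; row 2: [0, 0, -8*I, 10]; row 3: [-4, -8*I, 0, 0]; row 4: [8*I, 4, 0, 0]


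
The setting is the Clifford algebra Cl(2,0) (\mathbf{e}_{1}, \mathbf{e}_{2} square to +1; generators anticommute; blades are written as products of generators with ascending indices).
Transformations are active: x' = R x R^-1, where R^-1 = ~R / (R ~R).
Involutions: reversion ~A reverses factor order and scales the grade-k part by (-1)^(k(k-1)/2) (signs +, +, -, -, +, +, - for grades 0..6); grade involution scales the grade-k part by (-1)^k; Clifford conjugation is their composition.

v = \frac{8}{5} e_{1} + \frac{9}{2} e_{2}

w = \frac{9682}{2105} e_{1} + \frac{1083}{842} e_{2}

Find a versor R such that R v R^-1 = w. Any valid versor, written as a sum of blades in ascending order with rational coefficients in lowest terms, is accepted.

Here q(v) = q(w) = \frac{2281}{100}; the classical choice R = v + w = \frac{2610}{421} e_{1} + \frac{2436}{421} e_{2} then realises v -> w under the sandwich.
Answer: \frac{2610}{421} e_{1} + \frac{2436}{421} e_{2}


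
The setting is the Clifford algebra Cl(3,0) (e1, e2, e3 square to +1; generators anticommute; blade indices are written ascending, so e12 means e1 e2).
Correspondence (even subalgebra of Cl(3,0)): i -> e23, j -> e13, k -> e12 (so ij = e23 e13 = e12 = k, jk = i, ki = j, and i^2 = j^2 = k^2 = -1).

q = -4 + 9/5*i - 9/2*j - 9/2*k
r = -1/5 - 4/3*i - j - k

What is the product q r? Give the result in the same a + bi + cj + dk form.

In blades: q = -4 - 9/2*e12 - 9/2*e13 + 9/5*e23, r = -1/5 - e12 - e13 - 4/3*e23.
Distribute q over r term by term (generator squares from the signature, products reordered to ascending indices): (-4)*r = 4/5 + 4*e12 + 4*e13 + 16/3*e23; (-9/2*e12)*r = -9/2 + 9/10*e12 + 6*e13 - 9/2*e23; (-9/2*e13)*r = -9/2 - 6*e12 + 9/10*e13 + 9/2*e23; (9/5*e23)*r = 12/5 - 9/5*e12 + 9/5*e13 - 9/25*e23.
Sum: -29/5 - 29/10*e12 + 127/10*e13 + 373/75*e23; translating back through the correspondence:
Answer: -29/5 + 373/75*i + 127/10*j - 29/10*k


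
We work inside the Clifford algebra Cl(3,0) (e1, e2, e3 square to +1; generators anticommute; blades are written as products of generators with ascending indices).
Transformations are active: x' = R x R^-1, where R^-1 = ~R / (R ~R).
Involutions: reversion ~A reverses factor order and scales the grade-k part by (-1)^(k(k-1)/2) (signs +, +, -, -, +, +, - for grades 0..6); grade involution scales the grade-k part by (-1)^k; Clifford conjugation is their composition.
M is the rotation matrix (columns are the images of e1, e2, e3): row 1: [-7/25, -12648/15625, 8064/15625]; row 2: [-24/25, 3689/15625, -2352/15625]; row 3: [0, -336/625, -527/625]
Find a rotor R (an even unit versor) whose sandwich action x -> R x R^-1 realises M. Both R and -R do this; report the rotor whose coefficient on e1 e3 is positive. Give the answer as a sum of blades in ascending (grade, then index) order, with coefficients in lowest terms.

Method: write R = a + b12*e1 e2 + b13*e1 e3 + b23*e2 e3 with a^2 + b12^2 + b13^2 + b23^2 = 1 (so R^-1 = ~R). Expanding the columns R e_j ~R gives tr M = 4a^2 - 1 and, from the antisymmetric part, M21 - M12 = -4a*b12, M13 - M31 = 4a*b13, M32 - M23 = -4a*b23.
Here tr M = -13861/15625, so a^2 = (1 + tr M)/4 = 441/15625 and a = ±21/125. Taking a = 21/125: M21 - M12 = -2352/15625, M13 - M31 = 8064/15625, M32 - M23 = -6048/15625, giving b12 = 28/125, b13 = 96/125, b23 = 72/125, i.e. R = 21/125 + 28/125*e1 e2 + 96/125*e1 e3 + 72/125*e2 e3.
Its e1 e3 coefficient is already positive.
Answer: 21/125 + 28/125*e1 e2 + 96/125*e1 e3 + 72/125*e2 e3. Why the constraint matters: R and -R act identically through the sandwich — M has trace -13861/15625 either way — so only the sign condition on e1 e3 picks one of the two preimages.


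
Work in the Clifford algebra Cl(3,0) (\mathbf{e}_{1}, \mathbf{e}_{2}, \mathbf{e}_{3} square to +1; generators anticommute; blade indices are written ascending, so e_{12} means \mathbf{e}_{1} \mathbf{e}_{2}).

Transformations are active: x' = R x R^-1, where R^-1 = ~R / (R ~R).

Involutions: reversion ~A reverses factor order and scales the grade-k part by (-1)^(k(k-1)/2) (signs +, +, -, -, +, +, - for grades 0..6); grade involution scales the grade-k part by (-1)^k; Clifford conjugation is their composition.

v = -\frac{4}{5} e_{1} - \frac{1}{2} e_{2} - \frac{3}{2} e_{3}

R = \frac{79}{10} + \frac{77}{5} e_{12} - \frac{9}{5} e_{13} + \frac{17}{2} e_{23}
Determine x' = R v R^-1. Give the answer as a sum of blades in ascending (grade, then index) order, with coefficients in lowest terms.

~R = \frac{79}{10} - \frac{77}{5} e_{12} + \frac{9}{5} e_{13} - \frac{17}{2} e_{23}, and R ~R = \frac{18753}{50}, so R^-1 = ~R / (\frac{18753}{50}).
R v = -\frac{283}{25} e_{1} - \frac{219}{50} e_{2} - \frac{226}{25} e_{3} - \frac{154}{5} e_{123}
Answer: -\frac{33534}{31255} e_{1} + \frac{1241}{62510} e_{2} - \frac{88147}{62510} e_{3}


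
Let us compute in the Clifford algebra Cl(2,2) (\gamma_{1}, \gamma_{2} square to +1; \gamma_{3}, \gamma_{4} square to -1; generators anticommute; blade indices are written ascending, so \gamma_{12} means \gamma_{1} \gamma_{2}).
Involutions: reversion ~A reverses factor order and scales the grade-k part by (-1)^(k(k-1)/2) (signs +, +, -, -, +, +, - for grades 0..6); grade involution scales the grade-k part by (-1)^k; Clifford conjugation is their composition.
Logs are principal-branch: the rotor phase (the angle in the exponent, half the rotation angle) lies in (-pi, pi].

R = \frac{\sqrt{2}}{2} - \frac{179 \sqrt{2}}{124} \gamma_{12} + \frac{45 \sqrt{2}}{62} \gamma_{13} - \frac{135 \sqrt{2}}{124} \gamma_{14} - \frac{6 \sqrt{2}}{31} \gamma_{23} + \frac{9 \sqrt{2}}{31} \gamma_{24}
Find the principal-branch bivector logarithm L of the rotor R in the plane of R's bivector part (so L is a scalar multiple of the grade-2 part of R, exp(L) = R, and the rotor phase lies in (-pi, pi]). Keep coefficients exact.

The scalar part of R is \frac{\sqrt{2}}{2}, which fixes the principal-branch rotor phase; the unit plane is then the bivector part divided by the sine of that phase, and L is that plane scaled by the phase.
Concretely: cos(phase) = \frac{\sqrt{2}}{2} gives phase = ±\frac{\pi}{4}, and since phase/sin(phase) is even the sign is immaterial: L = (phase/sin(phase)) * <R>_2 = (\frac{\sqrt{2} \pi}{4}) * <R>_2.
Answer: - \frac{179 \pi}{248} \gamma_{12} + \frac{45 \pi}{124} \gamma_{13} - \frac{135 \pi}{248} \gamma_{14} - \frac{3 \pi}{31} \gamma_{23} + \frac{9 \pi}{62} \gamma_{24}


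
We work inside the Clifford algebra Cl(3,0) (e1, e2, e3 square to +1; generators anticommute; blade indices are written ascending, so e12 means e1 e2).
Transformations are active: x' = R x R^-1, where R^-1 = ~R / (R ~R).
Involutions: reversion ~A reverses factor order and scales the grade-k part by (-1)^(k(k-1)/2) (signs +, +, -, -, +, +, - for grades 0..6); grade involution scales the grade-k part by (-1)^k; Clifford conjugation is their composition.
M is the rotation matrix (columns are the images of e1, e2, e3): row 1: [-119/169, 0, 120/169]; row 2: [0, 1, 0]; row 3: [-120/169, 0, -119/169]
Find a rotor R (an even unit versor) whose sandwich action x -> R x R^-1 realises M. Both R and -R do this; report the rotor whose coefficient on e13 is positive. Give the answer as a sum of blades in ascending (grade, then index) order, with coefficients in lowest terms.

Method: write R = a + b12*e12 + b13*e13 + b23*e23 with a^2 + b12^2 + b13^2 + b23^2 = 1 (so R^-1 = ~R). Expanding the columns R e_j ~R gives tr M = 4a^2 - 1 and, from the antisymmetric part, M21 - M12 = -4a*b12, M13 - M31 = 4a*b13, M32 - M23 = -4a*b23.
Here tr M = -69/169, so a^2 = (1 + tr M)/4 = 25/169 and a = ±5/13. Taking a = 5/13: M21 - M12 = 0, M13 - M31 = 240/169, M32 - M23 = 0, giving b12 = 0, b13 = 12/13, b23 = 0, i.e. R = 5/13 + 12/13*e13.
Its e13 coefficient is already positive.
Answer: 5/13 + 12/13*e13. Note: both R and -R realise this M (trace -69/169); the covering map identifies them, and the e13-coefficient sign is the tie-breaker.


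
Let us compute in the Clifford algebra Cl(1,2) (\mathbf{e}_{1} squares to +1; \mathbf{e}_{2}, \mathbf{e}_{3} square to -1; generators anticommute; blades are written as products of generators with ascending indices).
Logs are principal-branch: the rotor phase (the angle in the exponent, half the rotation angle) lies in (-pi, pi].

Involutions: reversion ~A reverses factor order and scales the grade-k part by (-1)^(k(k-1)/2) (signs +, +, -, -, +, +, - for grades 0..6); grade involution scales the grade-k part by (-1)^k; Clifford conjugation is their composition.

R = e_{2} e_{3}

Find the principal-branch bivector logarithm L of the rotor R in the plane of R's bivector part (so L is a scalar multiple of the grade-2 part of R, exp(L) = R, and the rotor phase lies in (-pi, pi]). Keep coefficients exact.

The scalar part of R is 0, which pins the rotor phase on the principal branch; dividing the bivector part by the sine of that phase recovers the unit plane, and L is the phase times that plane.
Concretely: cos(phase) = 0 gives phase = ±\frac{\pi}{2}, and since phase/sin(phase) is even the sign is immaterial: L = (phase/sin(phase)) * <R>_2 = (\frac{\pi}{2}) * <R>_2.
Answer: \frac{\pi}{2} e_{2} e_{3}
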